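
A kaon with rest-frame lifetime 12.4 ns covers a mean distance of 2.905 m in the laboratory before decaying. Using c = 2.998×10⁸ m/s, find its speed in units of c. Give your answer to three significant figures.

0.616c

Let x = d/(cτ) = 2.905 m / (2.998×10⁸ m/s × 1.240×10^-8 s) = 0.78143. Since d = βγcτ, x = βγ = β/√(1−β²).
Solving: β² = x²/(1+x²) = 0.610633/1.610633 = 0.379126, so β = 0.616.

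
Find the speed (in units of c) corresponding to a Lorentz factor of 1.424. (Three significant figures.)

β = √(1 − 1/γ²) = √(1 − 1/2.027776) = √0.506849 = 0.712.

0.712c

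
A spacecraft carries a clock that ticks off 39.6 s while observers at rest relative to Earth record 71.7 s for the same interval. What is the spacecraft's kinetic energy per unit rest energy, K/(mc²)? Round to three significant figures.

The time-dilation ratio gives γ = 71.7/39.6 = 1.81061.
K/(mc²) = γ − 1 = 1.81061 − 1 = 0.811.

0.811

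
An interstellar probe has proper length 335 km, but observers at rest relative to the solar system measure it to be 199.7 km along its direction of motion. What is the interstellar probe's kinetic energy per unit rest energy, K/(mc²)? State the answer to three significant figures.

0.678

From L = L₀/γ: γ = 335/199.7 = 1.67752.
K/(mc²) = γ − 1 = 1.67752 − 1 = 0.678.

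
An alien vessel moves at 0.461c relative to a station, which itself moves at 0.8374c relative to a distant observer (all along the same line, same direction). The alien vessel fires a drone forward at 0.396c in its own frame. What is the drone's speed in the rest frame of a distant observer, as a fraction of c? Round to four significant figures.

0.9721c

Apply u = (u'+v)/(1+u'v) twice. Drone in the station frame: (0.396+0.461)/(1+0.396·0.461) = 0.857/1.182556 = 0.7247c.
That velocity, transformed to the rest frame of a distant observer: (0.7247+0.8374)/(1+0.7247·0.8374) = 1.5621/1.60686378 = 0.97214c.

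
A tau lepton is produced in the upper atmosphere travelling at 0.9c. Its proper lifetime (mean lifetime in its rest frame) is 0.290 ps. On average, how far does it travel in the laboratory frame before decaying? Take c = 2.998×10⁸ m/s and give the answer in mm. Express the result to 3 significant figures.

0.180 mm

Lorentz factor: γ = (1 − 0.81)^(−1/2) = 2.2942.
Lab-frame lifetime: Δt = γτ = 2.2942 × 0.290 ps = 0.66532 ps.
Distance: d = vΔt = 0.9 × 2.998×10⁸ m/s × 6.6532×10^-13 s = 1.80×10^-4 m = 0.180 mm.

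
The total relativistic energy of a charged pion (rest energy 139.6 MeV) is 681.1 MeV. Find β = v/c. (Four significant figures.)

γ = E/(mc²) = 681.1/139.6 = 4.8789.
β = √(1 − 1/γ²) = √(1 − 0.0420103) = √0.9579897 = 0.9788.

0.9788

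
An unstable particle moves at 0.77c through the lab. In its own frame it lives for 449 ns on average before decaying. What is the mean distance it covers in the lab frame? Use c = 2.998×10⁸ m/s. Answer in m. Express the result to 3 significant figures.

Lorentz factor: γ = (1 − 0.5929)^(−1/2) = 1.5673.
Lab-frame lifetime: Δt = γτ = 1.5673 × 449 ns = 703.72 ns.
Distance: d = vΔt = 0.77 × 2.998×10⁸ m/s × 7.0372×10^-7 s = 162 m.

162 m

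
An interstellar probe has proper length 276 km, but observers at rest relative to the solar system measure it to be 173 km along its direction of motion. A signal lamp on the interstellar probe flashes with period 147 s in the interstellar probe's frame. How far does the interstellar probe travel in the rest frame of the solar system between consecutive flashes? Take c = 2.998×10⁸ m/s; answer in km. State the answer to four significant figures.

γ = L₀/L = 276/173 = 1.59538.
β = √(1 − 1/γ²) = 0.77917. Lab-frame period = γτ = 1.59538×147 s = 234.52 s. Distance = βc × γτ = 0.77917 × 2.998×10⁸ m/s × 234.52 s = 5.4783×10^10 m = 5.478×10^7 km.

5.478×10^7 km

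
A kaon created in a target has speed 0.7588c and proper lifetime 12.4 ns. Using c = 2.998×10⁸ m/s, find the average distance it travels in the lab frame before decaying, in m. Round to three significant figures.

γ = 1/√(1 − β²) = 1/√(1 − 0.57577744) = 1/√0.42422256 = 1/0.651324 = 1.5353.
Lab-frame lifetime: Δt = γτ = 1.5353 × 12.4 ns = 19.038 ns.
Distance: d = vΔt = 0.7588 × 2.998×10⁸ m/s × 1.9038×10^-8 s = 4.33 m.

4.33 m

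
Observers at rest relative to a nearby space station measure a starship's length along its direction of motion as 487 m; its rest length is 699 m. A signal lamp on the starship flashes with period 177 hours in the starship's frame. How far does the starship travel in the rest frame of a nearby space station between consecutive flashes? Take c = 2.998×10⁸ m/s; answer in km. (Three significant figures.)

1.97×10^11 km

γ = L₀/L = 699/487 = 1.43532.
β = √(1 − 1/γ²) = 0.71735. Lab-frame period = γτ = 1.43532×177 hours = 254.05 hours. Distance = βc × γτ = 0.71735 × 2.998×10⁸ m/s × 914580 s = 1.9669×10^14 m = 1.97×10^11 km.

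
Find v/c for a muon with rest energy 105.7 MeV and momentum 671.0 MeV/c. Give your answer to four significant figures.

0.9878

pc/(mc²) = 671.0/105.7 = 6.3482 = βγ = β/√(1−β²).
So β² = x²/(1 + x²) with x = 6.3482: x² = 40.2996, β² = 40.2996/41.2996 = 0.975787, β = 0.9878.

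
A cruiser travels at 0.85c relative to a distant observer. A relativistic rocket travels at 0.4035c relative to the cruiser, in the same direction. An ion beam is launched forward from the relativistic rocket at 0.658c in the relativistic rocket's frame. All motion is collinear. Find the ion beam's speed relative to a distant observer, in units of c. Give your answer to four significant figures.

0.9859c

Apply u = (u'+v)/(1+u'v) twice. Ion beam in the cruiser frame: (0.658+0.4035)/(1+0.658·0.4035) = 1.0615/1.265503 = 0.8388c.
That velocity, transformed to the rest frame of a distant observer: (0.8388+0.85)/(1+0.8388·0.85) = 1.6888/1.71298 = 0.98588c.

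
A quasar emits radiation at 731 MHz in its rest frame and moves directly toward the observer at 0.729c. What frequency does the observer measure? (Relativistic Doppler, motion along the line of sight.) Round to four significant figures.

1846 MHz

Relativistic Doppler (source moving toward): f_obs = f_src · √((1+β)/(1−β)).
With β = 0.729: factor = √(1.729/0.271) = 2.5259.
f_obs = 731 × 2.5259 = 1846 MHz.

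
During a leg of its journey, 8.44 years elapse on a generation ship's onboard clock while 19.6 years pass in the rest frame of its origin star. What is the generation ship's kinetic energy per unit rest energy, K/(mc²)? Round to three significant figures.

From Δt = γΔτ: γ = 19.6/8.44 = 2.32227.
Since K = (γ−1)mc², K/(mc²) = 2.32227 − 1 = 1.32.

1.32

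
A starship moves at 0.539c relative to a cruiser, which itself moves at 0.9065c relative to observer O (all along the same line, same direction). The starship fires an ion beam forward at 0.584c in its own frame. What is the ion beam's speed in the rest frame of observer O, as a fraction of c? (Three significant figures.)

0.992c

First combine the ion beam and starship (S''→S'): u₁ = (0.584 + 0.539)/(1 + 0.584×0.539) = 1.123/1.314776 = 0.85414.
Then combine with the cruiser (S'→S): u = (0.85414 + 0.9065)/(1 + 0.85414×0.9065) = 1.76064/1.77427791 = 0.99231.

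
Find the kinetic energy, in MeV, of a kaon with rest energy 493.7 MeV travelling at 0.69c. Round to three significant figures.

With β = 0.69, γ = 1/√(1 − 0.69²) = 1/√0.5239 = 1.38158.
Kinetic energy: K = (γ − 1)mc² = (1.38158 − 1) × 493.7 MeV = 0.38158 × 493.7 = 188 MeV.

188 MeV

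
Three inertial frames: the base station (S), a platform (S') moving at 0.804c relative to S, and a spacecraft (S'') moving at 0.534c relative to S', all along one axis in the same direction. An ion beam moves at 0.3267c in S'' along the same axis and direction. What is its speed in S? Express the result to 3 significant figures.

0.967c

Apply u = (u'+v)/(1+u'v) twice. Ion beam in the platform frame: (0.3267+0.534)/(1+0.3267·0.534) = 0.8607/1.1744578 = 0.73285c.
That velocity, transformed to the rest frame of the base station: (0.73285+0.804)/(1+0.73285·0.804) = 1.53685/1.5892114 = 0.96705c.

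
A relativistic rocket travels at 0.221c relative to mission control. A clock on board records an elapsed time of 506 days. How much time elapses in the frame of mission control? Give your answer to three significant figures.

519 days

With β = 0.221, γ = 1/√(1 − 0.221²) = 1/√0.951159 = 1.0254.
The onboard clock measures proper time, so the interval in the rest frame of mission control is dilated: Δt = γ·Δτ = 1.0254 × 506 days = 519 days.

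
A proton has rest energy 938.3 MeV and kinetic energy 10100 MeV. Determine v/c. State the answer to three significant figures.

0.996

K = (γ−1)mc², so γ = 1 + 10100/938.3 = 11.764.
Then v/c = √(1 − γ⁻²) = √(1 − 0.00722587) = √0.99277413 = 0.996.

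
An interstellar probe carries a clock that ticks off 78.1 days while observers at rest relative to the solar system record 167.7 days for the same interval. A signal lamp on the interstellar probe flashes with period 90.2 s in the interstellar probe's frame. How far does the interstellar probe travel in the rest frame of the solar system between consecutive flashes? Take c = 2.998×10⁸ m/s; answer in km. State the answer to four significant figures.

5.138×10^7 km

From Δt = γΔτ: γ = 167.7/78.1 = 2.14725.
β = √(1 − 1/γ²) = 0.88494. Lab-frame period = γτ = 2.14725×90.2 s = 193.68 s. Distance = βc × γτ = 0.88494 × 2.998×10⁸ m/s × 193.68 s = 5.1384×10^10 m = 5.138×10^7 km.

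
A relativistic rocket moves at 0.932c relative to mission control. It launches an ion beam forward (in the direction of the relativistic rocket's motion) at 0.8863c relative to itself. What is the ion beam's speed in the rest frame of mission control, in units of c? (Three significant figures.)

0.996c

Relativistic velocity addition: u = (u' + v)/(1 + u'v/c²), with u' = 0.8863c and v = 0.932c.
Numerator: 0.8863 + 0.932 = 1.8183. Denominator: 1 + (0.8863)(0.932) = 1.8260316.
u = 1.8183/1.8260316 = 0.99577, so the speed is 0.996c.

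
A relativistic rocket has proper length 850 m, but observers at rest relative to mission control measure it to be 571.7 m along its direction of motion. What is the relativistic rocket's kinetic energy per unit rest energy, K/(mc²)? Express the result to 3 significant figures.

0.487

Length contraction gives γ = L₀/L = 850/571.7 = 1.48679.
K/(mc²) = γ − 1 = 1.48679 − 1 = 0.487.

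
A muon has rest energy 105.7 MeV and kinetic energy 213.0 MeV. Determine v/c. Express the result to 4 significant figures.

γ = 1 + K/(mc²) = 1 + 213.0/105.7 = 3.0151.
β = √(1 − 1/γ²) = √(1 − 0.110001) = √0.889999 = 0.9434.

0.9434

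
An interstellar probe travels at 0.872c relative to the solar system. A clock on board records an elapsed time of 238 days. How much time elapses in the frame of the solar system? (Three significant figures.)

486 days

With β = 0.872, γ = 1/√(1 − 0.872²) = 1/√0.239616 = 2.0429.
The onboard clock measures proper time, so the interval in the rest frame of the solar system is dilated: Δt = γ·Δτ = 2.0429 × 238 days = 486 days.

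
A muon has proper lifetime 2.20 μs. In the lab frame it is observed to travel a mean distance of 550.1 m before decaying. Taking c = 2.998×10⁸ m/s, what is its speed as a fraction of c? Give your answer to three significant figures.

0.641c

Let x = d/(cτ) = 550.1 m / (2.998×10⁸ m/s × 2.200×10^-6 s) = 0.83404. Since d = βγcτ, x = βγ = β/√(1−β²).
Solving: β² = x²/(1+x²) = 0.695623/1.695623 = 0.410246, so β = 0.641.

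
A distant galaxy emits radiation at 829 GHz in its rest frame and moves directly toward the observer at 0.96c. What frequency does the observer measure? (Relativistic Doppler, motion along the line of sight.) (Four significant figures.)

Relativistic Doppler (source moving toward): f_obs = f_src · √((1+β)/(1−β)).
With β = 0.96: factor = √(1.96/0.04) = 7.
f_obs = 829 × 7 = 5803 GHz.

5803 GHz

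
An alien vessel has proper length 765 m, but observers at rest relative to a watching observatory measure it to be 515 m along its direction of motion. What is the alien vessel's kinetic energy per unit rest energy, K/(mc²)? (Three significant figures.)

0.485

From L = L₀/γ: γ = 765/515 = 1.48544.
Since K = (γ−1)mc², K/(mc²) = 1.48544 − 1 = 0.485.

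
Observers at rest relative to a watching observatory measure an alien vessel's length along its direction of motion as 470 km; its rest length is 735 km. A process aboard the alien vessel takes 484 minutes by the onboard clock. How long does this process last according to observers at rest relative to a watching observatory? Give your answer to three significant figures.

757 minutes

From L = L₀/γ: γ = 735/470 = 1.56383.
Δt = γΔτ = 1.56383 × 484 = 757 minutes.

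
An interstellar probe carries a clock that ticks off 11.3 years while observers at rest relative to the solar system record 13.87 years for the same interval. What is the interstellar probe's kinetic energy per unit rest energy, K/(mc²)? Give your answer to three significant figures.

0.227

γ = Δt/Δτ = 13.87/11.3 = 1.22743.
K/(mc²) = γ − 1 = 1.22743 − 1 = 0.227.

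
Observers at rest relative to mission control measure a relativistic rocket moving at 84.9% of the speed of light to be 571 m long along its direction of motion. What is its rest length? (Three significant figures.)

1080 m

With β = 0.849, γ = 1/√(1 − 0.849²) = 1/√0.279199 = 1.8925.
Proper length: L₀ = γ·L = 1.8925 × 571 = 1080 m.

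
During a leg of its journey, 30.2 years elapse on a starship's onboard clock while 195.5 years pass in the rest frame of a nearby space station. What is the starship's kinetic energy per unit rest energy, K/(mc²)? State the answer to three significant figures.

The time-dilation ratio gives γ = 195.5/30.2 = 6.47351.
Since K = (γ−1)mc², K/(mc²) = 6.47351 − 1 = 5.47.

5.47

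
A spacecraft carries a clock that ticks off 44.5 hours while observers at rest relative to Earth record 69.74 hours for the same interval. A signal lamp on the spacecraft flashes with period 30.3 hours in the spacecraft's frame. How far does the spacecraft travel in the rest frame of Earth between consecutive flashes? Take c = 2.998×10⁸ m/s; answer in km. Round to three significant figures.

3.95×10^10 km

γ = Δt/Δτ = 69.74/44.5 = 1.56719.
β = √(1 − 1/γ²) = 0.76997. Lab-frame period = γτ = 1.56719×30.3 hours = 47.486 hours. Distance = βc × γτ = 0.76997 × 2.998×10⁸ m/s × 170949.6 s = 3.9461×10^13 m = 3.95×10^10 km.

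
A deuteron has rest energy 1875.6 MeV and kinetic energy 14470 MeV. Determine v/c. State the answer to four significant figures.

0.9934

K = (γ−1)mc², so γ = 1 + 14470/1875.6 = 8.7149.
Then v/c = √(1 − γ⁻²) = √(1 − 0.0131666) = √0.9868334 = 0.9934.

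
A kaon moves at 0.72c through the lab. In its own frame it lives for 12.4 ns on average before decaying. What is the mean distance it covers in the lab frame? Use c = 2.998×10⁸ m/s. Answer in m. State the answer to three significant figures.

With β = 0.72, γ = 1/√(1 − 0.72²) = 1/√0.4816 = 1.441.
Lab-frame lifetime: Δt = γτ = 1.441 × 12.4 ns = 17.868 ns.
Distance: d = vΔt = 0.72 × 2.998×10⁸ m/s × 1.7868×10^-8 s = 3.86 m.

3.86 m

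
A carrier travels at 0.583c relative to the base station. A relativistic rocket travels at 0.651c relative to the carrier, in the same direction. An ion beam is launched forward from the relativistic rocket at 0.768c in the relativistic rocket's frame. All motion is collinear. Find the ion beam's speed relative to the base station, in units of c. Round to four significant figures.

0.9855c

Compose velocities in two stages. Stage 1 (into S'): u₁ = (0.768+0.651)/(1+0.768×0.651) = 0.94602.
Stage 2 (into S): u = (0.94602+0.583)/(1+0.94602×0.583) = 0.98549, so the speed is 0.9855c.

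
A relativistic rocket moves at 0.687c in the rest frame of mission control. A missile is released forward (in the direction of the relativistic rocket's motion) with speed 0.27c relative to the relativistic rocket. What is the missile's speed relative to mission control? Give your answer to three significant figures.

Relativistic velocity addition: u = (u' + v)/(1 + u'v/c²), with u' = 0.27c and v = 0.687c.
Numerator: 0.27 + 0.687 = 0.957. Denominator: 1 + (0.27)(0.687) = 1.18549.
u = 0.957/1.18549 = 0.80726, so the speed is 0.807c.

0.807c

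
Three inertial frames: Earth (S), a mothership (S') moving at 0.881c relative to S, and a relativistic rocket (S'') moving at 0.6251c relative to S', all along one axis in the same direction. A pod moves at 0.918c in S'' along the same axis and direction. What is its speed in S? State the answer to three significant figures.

Apply u = (u'+v)/(1+u'v) twice. Pod in the mothership frame: (0.918+0.6251)/(1+0.918·0.6251) = 1.5431/1.5738418 = 0.98047c.
That velocity, transformed to the rest frame of Earth: (0.98047+0.881)/(1+0.98047·0.881) = 1.86147/1.86379407 = 0.99875c.

0.999c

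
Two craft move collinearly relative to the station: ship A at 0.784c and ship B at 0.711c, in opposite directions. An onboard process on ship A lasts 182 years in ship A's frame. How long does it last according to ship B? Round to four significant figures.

649.4 years

The velocity of ship A relative to ship B is (0.784 + 0.711)c / (1 + 0.784×0.711) = 0.95992c; relative speed 0.95992c.
At |u| = 0.95992c, γ = (1 − 0.921446)^(−1/2) = 3.5679.
Ship A's interval is proper; time dilation gives Δt_B = γΔτ = 3.5679 × 182 years = 649.4 years.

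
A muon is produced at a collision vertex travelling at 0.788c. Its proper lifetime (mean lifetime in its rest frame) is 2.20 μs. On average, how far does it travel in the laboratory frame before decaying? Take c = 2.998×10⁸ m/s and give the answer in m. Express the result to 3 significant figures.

γ = 1/√(1 − β²) = 1/√(1 − 0.620944) = 1/√0.379056 = 1/0.615675 = 1.6242.
Lab-frame lifetime: Δt = γτ = 1.6242 × 2.20 μs = 3.5732 μs.
Distance: d = vΔt = 0.788 × 2.998×10⁸ m/s × 3.5732×10^-6 s = 844 m.

844 m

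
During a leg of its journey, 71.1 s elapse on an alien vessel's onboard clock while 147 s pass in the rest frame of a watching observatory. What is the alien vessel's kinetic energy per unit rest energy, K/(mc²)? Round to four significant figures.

1.068

γ = Δt/Δτ = 147/71.1 = 2.06751.
K/(mc²) = γ − 1 = 2.06751 − 1 = 1.068.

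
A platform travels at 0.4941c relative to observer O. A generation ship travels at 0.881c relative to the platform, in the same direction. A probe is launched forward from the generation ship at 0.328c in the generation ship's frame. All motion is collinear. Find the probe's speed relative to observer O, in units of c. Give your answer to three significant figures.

Apply u = (u'+v)/(1+u'v) twice. Probe in the platform frame: (0.328+0.881)/(1+0.328·0.881) = 1.209/1.288968 = 0.93796c.
That velocity, transformed to the rest frame of observer O: (0.93796+0.4941)/(1+0.93796·0.4941) = 1.43206/1.463446036 = 0.97855c.

0.979c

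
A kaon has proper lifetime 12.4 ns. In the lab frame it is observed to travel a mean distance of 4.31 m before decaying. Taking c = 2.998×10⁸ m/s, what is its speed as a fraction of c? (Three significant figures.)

0.757c

Lab distance = (lab lifetime)·v = γτ·βc, so βγ = d/(cτ) = 4.310/(2.998×10⁸ × 1.240×10^-8) = 1.1594.
With βγ = 1.1594: γ² = 1 + (βγ)² = 2.34421, and β = (βγ)/γ = 1.1594/1.53108 = 0.757.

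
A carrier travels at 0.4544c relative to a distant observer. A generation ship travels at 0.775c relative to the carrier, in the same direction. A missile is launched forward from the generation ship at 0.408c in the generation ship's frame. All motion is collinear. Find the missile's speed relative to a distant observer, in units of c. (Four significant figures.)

Apply u = (u'+v)/(1+u'v) twice. Missile in the carrier frame: (0.408+0.775)/(1+0.408·0.775) = 1.183/1.3162 = 0.8988c.
That velocity, transformed to the rest frame of a distant observer: (0.8988+0.4544)/(1+0.8988·0.4544) = 1.3532/1.40841472 = 0.9608c.

0.9608c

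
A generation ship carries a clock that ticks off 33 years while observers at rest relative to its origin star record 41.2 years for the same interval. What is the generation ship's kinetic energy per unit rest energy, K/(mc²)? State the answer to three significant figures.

0.248

From Δt = γΔτ: γ = 41.2/33 = 1.24848.
K/(mc²) = γ − 1 = 1.24848 − 1 = 0.248.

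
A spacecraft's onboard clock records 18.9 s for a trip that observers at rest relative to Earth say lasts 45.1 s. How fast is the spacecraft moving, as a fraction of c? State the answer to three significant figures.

0.908c

γ = Δt/Δτ = 45.1/18.9 = 2.3862.
β = √(1 − 1/γ²) = √(1 − 0.175625) = √0.824375 = 0.908.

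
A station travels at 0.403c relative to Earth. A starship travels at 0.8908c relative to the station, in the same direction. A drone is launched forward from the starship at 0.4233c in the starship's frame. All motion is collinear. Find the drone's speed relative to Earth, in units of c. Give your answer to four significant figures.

0.9803c

Apply u = (u'+v)/(1+u'v) twice. Drone in the station frame: (0.4233+0.8908)/(1+0.4233·0.8908) = 1.3141/1.37707564 = 0.95427c.
That velocity, transformed to the rest frame of Earth: (0.95427+0.403)/(1+0.95427·0.403) = 1.35727/1.38457081 = 0.98028c.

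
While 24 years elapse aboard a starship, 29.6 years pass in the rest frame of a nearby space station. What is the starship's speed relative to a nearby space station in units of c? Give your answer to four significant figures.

0.5853c

γ = Δt/Δτ = 29.6/24 = 1.2333.
β = √(1 − 1/γ²) = √(1 − 0.65745) = √0.34255 = 0.5853.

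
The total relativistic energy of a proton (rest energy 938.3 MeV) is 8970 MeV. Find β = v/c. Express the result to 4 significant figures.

Total energy E = γmc² gives γ = 8970/938.3 = 9.5598.
Hence β = √(1 − 1/γ²) = √(1 − 0.0109421) = √0.9890579 = 0.9945.

0.9945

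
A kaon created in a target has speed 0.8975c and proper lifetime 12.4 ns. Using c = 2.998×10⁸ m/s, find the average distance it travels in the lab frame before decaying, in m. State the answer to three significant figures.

γ = 1/√(1 − β²) = 1/√(1 − 0.80550625) = 1/√0.19449375 = 1/0.441014 = 2.2675.
Lab-frame lifetime: Δt = γτ = 2.2675 × 12.4 ns = 28.117 ns.
Distance: d = vΔt = 0.8975 × 2.998×10⁸ m/s × 2.8117×10^-8 s = 7.57 m.

7.57 m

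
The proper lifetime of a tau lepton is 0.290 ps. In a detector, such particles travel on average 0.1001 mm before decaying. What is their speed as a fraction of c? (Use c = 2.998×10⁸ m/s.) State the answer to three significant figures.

Let x = d/(cτ) = 1.001×10^-4 m / (2.998×10⁸ m/s × 2.900×10^-13 s) = 1.1513. Since d = βγcτ, x = βγ = β/√(1−β²).
Solving: β² = x²/(1+x²) = 1.32549/2.32549 = 0.569983, so β = 0.755.

0.755c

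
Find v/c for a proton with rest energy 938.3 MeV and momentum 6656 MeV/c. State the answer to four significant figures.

βγ = pc/(mc²) = 6656/938.3 = 7.0937.
Since γ² = 1 + (βγ)² = 51.3206, γ = √51.3206 = 7.16384, and β = (βγ)/γ = 7.0937/7.16384 = 0.9902.

0.9902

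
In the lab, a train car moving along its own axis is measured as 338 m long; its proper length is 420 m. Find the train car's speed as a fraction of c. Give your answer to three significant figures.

0.594c

Length contraction gives γ = L₀/L = 420/338 = 1.2426.
β = √(1 − 1/γ²) = √0.352355 = 0.594.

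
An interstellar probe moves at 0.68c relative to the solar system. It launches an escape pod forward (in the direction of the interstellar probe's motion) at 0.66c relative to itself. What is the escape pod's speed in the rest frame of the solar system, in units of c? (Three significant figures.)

0.925c

Relativistic velocity addition: u = (u' + v)/(1 + u'v/c²), with u' = 0.66c and v = 0.68c.
Numerator: 0.66 + 0.68 = 1.34. Denominator: 1 + (0.66)(0.68) = 1.4488.
u = 1.34/1.4488 = 0.9249, so the speed is 0.925c.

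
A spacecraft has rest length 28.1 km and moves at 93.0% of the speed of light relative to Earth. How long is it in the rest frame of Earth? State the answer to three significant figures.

γ = 1/√(1 − β²) = 1/√(1 − 0.8649) = 1/√0.1351 = 1/0.36756 = 2.7206.
Length contraction: L = L₀/γ = 28.1/2.7206 = 10.3 km.

10.3 km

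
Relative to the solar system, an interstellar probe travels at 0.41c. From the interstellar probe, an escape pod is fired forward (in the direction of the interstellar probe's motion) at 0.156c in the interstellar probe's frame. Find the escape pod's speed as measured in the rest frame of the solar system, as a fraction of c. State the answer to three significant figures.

Relativistic velocity addition: u = (u' + v)/(1 + u'v/c²), with u' = 0.156c and v = 0.41c.
Numerator: 0.156 + 0.41 = 0.566. Denominator: 1 + (0.156)(0.41) = 1.06396.
u = 0.566/1.06396 = 0.53197, so the speed is 0.532c.

0.532c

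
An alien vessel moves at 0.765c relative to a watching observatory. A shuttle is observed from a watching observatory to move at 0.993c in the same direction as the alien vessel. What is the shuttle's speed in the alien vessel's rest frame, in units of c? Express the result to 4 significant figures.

0.9486c

Transform to the alien vessel's frame: u' = (u − v)/(1 − uv/c²).
u' = (0.993 − 0.765)/(1 − 0.993×0.765) = 0.228/0.240355 = 0.9486.
Speed in the alien vessel's frame: 0.9486c (in the same direction).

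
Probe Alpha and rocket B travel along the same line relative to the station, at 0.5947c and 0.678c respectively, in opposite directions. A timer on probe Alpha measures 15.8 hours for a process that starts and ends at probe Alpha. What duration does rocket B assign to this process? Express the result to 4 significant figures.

37.52 hours

Transform probe Alpha's velocity into rocket B's frame: (0.5947 + 0.678)/(1 + 0.5947·0.678) = 1.2727/1.4032066, so the relative speed is 0.90699c.
At |u| = 0.90699c, γ = (1 − 0.822631)^(−1/2) = 2.3744.
The clock on probe Alpha records proper time, so rocket B measures Δt = γΔτ = 2.3744 × 15.8 = 37.52 hours.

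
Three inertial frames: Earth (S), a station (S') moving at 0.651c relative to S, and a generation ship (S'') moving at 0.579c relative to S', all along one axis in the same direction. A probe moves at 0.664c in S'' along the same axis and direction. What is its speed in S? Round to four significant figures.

0.9775c

Compose velocities in two stages. Stage 1 (into S'): u₁ = (0.664+0.579)/(1+0.664×0.579) = 0.89783.
Stage 2 (into S): u = (0.89783+0.651)/(1+0.89783×0.651) = 0.9775, so the speed is 0.9775c.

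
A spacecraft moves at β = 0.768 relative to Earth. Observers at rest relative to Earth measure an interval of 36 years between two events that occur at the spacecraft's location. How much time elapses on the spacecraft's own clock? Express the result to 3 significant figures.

γ = 1/√(1 − β²) = 1/√(1 − 0.589824) = 1/√0.410176 = 1/0.64045 = 1.5614.
The moving clock records proper time: Δτ = Δt/γ = 36/1.5614 = 23.1 years.

23.1 years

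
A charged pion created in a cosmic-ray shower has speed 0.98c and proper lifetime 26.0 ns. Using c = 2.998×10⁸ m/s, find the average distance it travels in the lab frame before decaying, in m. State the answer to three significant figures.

γ = 1/√(1 − β²) = 1/√(1 − 0.9604) = 1/√0.0396 = 1/0.198997 = 5.0252.
Lab-frame lifetime: Δt = γτ = 5.0252 × 26.0 ns = 130.66 ns.
Distance: d = vΔt = 0.98 × 2.998×10⁸ m/s × 1.3066×10^-7 s = 38.4 m.

38.4 m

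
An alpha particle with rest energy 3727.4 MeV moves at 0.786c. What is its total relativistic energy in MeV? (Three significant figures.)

6030 MeV

Lorentz factor: γ = (1 − 0.617796)^(−1/2) = 1.6175.
Total energy: E = γmc² = 1.6175 × 3727.4 MeV = 6030 MeV.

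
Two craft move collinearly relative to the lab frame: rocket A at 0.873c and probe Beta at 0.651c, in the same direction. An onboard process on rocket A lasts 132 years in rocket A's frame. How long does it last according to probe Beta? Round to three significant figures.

Speed of rocket A in probe Beta's frame: u = (v_A − v_B)/(1 − v_A v_B/c²) = (0.873 − 0.651)/(1 − 0.873×0.651) = 0.222/0.431677 = 0.51427; |u| = 0.51427c.
At |u| = 0.51427c, γ = (1 − 0.264474)^(−1/2) = 1.166.
Rocket A's interval is proper; time dilation gives Δt_B = γΔτ = 1.166 × 132 years = 154 years.

154 years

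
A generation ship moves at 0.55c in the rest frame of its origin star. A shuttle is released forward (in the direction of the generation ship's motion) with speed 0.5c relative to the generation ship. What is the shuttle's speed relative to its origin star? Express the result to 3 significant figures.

0.824c

Relativistic velocity addition: u = (u' + v)/(1 + u'v/c²), with u' = 0.5c and v = 0.55c.
Numerator: 0.5 + 0.55 = 1.05. Denominator: 1 + (0.5)(0.55) = 1.275.
u = 1.05/1.275 = 0.82353, so the speed is 0.824c.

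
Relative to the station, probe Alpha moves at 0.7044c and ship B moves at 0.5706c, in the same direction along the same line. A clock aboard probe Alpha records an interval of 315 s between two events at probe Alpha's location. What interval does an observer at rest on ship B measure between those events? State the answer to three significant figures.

Transform probe Alpha's velocity into ship B's frame: (0.7044 − 0.5706)/(1 − 0.7044·0.5706) = 0.1338/0.59806936, so the relative speed is 0.22372c.
At |u| = 0.22372c, γ = (1 − 0.0500506)^(−1/2) = 1.026.
Probe Alpha's interval is proper; time dilation gives Δt_B = γΔτ = 1.026 × 315 s = 323 s.

323 s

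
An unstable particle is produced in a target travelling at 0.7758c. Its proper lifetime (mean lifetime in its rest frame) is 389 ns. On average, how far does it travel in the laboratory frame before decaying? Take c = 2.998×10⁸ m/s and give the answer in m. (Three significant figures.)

With β = 0.7758, γ = 1/√(1 − 0.7758²) = 1/√0.39813436 = 1.5848.
Lab-frame lifetime: Δt = γτ = 1.5848 × 389 ns = 616.49 ns.
Distance: d = vΔt = 0.7758 × 2.998×10⁸ m/s × 6.1649×10^-7 s = 143 m.

143 m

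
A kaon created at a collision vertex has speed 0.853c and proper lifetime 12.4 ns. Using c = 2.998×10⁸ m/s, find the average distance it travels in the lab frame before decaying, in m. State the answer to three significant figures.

Lorentz factor: γ = (1 − 0.727609)^(−1/2) = 1.916.
Lab-frame lifetime: Δt = γτ = 1.916 × 12.4 ns = 23.758 ns.
Distance: d = vΔt = 0.853 × 2.998×10⁸ m/s × 2.3758×10^-8 s = 6.08 m.

6.08 m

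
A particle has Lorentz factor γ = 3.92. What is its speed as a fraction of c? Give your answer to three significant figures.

0.967c

β = √(1 − 1/γ²) = √(1 − 1/15.3664) = √0.934923 = 0.967.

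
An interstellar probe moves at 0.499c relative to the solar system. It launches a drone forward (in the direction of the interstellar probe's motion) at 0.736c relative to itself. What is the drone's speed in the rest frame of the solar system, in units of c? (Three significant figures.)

In units of c, u = (u' + v)/(1 + u'v) with u' = 0.736 and v = 0.499.
Numerator: 0.736 + 0.499 = 1.235. Denominator: 1 + (0.736)(0.499) = 1.367264.
u = 1.235/1.367264 = 0.90326, so the speed is 0.903c.

0.903c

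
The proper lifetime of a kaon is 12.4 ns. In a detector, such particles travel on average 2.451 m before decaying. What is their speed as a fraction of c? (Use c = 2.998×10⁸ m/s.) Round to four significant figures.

Lab distance = (lab lifetime)·v = γτ·βc, so βγ = d/(cτ) = 2.451/(2.998×10⁸ × 1.240×10^-8) = 0.65931.
With βγ = 0.65931: γ² = 1 + (βγ)² = 1.43469, and β = (βγ)/γ = 0.65931/1.19779 = 0.5504.

0.5504c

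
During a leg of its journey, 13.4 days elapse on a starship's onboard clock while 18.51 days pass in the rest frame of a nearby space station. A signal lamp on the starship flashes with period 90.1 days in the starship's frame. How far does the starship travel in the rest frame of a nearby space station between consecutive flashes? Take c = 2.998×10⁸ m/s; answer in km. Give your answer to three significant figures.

From Δt = γΔτ: γ = 18.51/13.4 = 1.38134.
β = √(1 − 1/γ²) = 0.68987. Lab-frame period = γτ = 1.38134×90.1 days = 124.46 days. Distance = βc × γτ = 0.68987 × 2.998×10⁸ m/s × 10753344 s = 2.2240×10^15 m = 2.22×10^12 km.

2.22×10^12 km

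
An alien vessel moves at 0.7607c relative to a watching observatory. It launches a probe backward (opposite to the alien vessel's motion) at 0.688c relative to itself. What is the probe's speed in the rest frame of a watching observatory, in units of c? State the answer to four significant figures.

0.1525c

In units of c, u = (u' + v)/(1 + u'v) with u' = −0.688 and v = 0.7607.
Numerator: −0.688 + 0.7607 = 0.0727. Denominator: 1 + (−0.688)(0.7607) = 0.4766384.
u = 0.0727/0.4766384 = 0.15253, so the speed is 0.1525c.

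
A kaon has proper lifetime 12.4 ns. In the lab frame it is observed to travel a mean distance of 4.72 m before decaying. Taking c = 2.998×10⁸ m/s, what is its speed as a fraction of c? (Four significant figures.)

Let x = d/(cτ) = 4.720 m / (2.998×10⁸ m/s × 1.240×10^-8 s) = 1.2697. Since d = βγcτ, x = βγ = β/√(1−β²).
Solving: β² = x²/(1+x²) = 1.61214/2.61214 = 0.617172, so β = 0.7856.

0.7856c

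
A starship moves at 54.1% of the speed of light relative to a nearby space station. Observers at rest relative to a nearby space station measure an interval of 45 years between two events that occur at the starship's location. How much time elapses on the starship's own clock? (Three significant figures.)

37.8 years

β² = 0.292681, so γ = 1/√0.707319 = 1.189.
The starship's clock runs slow as seen from a nearby space station, so Δτ = Δt/γ = 45/1.189 = 37.8 years.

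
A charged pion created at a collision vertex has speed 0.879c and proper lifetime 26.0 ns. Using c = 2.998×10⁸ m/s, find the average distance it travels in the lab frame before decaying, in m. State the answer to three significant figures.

14.4 m

With β = 0.879, γ = 1/√(1 − 0.879²) = 1/√0.227359 = 2.0972.
Lab-frame lifetime: Δt = γτ = 2.0972 × 26.0 ns = 54.527 ns.
Distance: d = vΔt = 0.879 × 2.998×10⁸ m/s × 5.4527×10^-8 s = 14.4 m.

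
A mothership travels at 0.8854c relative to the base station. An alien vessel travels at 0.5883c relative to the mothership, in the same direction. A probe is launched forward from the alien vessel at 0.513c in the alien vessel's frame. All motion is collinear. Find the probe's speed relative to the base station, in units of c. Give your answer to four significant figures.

0.9899c

Compose velocities in two stages. Stage 1 (into S'): u₁ = (0.513+0.5883)/(1+0.513×0.5883) = 0.84598.
Stage 2 (into S): u = (0.84598+0.8854)/(1+0.84598×0.8854) = 0.98991, so the speed is 0.9899c.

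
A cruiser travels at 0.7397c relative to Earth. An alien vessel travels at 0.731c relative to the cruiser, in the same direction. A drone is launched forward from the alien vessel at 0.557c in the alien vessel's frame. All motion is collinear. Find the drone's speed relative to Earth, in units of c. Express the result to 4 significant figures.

Compose velocities in two stages. Stage 1 (into S'): u₁ = (0.557+0.731)/(1+0.557×0.731) = 0.91531.
Stage 2 (into S): u = (0.91531+0.7397)/(1+0.91531×0.7397) = 0.98686, so the speed is 0.9869c.

0.9869c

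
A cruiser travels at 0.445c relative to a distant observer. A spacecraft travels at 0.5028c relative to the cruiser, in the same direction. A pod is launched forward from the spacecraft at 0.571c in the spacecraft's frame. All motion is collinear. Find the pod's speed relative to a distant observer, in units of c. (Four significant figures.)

Apply u = (u'+v)/(1+u'v) twice. Pod in the cruiser frame: (0.571+0.5028)/(1+0.571·0.5028) = 1.0738/1.2870988 = 0.83428c.
That velocity, transformed to the rest frame of a distant observer: (0.83428+0.445)/(1+0.83428·0.445) = 1.27928/1.3712546 = 0.93293c.

0.9329c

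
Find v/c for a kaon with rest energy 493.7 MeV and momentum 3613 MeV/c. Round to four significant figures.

0.9908

pc/(mc²) = 3613/493.7 = 7.3182 = βγ = β/√(1−β²).
So β² = x²/(1 + x²) with x = 7.3182: x² = 53.5561, β² = 53.5561/54.5561 = 0.98167, β = 0.9908.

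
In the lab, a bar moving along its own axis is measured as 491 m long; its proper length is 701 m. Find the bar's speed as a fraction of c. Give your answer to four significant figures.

0.7137c

Length contraction gives γ = L₀/L = 701/491 = 1.4277.
β = √(1 − 1/γ²) = √0.509402 = 0.7137.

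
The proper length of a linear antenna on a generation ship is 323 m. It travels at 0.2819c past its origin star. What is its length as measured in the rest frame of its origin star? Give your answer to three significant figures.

310 m

γ = 1/√(1 − β²) = 1/√(1 − 0.07946761) = 1/√0.92053239 = 1/0.959444 = 1.0423.
Length contraction: L = L₀/γ = 323/1.0423 = 310 m.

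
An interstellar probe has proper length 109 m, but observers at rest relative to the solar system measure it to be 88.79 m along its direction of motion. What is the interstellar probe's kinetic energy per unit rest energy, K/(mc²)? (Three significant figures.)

Length contraction gives γ = L₀/L = 109/88.79 = 1.22762.
Since K = (γ−1)mc², K/(mc²) = 1.22762 − 1 = 0.228.

0.228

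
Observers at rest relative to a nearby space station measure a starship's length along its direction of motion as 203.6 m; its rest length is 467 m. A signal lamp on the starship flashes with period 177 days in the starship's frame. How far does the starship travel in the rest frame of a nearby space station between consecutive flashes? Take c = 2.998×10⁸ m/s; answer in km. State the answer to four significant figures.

9.464×10^12 km

γ = L₀/L = 467/203.6 = 2.29371.
β = √(1 − 1/γ²) = 0.89996. Lab-frame period = γτ = 2.29371×177 days = 405.99 days. Distance = βc × γτ = 0.89996 × 2.998×10⁸ m/s × 35077536 s = 9.4642×10^15 m = 9.464×10^12 km.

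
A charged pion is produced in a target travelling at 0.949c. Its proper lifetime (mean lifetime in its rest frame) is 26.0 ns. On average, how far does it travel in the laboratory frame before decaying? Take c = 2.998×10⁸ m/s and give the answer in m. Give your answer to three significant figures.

23.5 m

γ = 1/√(1 − β²) = 1/√(1 − 0.900601) = 1/√0.099399 = 1/0.315276 = 3.1718.
Lab-frame lifetime: Δt = γτ = 3.1718 × 26.0 ns = 82.467 ns.
Distance: d = vΔt = 0.949 × 2.998×10⁸ m/s × 8.2467×10^-8 s = 23.5 m.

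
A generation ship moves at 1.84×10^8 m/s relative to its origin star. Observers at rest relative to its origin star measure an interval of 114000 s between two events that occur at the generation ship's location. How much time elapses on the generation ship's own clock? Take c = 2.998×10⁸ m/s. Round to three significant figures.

90000 s

β = v/c = (1.84×10^8 m/s)/(2.998×10⁸ m/s) = 0.613742.
γ = 1/√(1 − β²) = 1/√(1 − 0.3766792) = 1/√0.6233208 = 1/0.789507 = 1.2666.
The generation ship's clock runs slow as seen from its origin star, so Δτ = Δt/γ = 114000/1.2666 = 90000 s.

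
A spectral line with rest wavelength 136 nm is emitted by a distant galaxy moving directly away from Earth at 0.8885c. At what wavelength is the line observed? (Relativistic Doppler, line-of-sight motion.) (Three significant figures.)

560 nm

Relativistic Doppler for wavelength: λ_obs = λ_src · √((1+β)/(1−β)).
With β = 0.8885: factor = √(1.8885/0.1115) = 4.1155.
λ_obs = 136 × 4.1155 = 560 nm.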